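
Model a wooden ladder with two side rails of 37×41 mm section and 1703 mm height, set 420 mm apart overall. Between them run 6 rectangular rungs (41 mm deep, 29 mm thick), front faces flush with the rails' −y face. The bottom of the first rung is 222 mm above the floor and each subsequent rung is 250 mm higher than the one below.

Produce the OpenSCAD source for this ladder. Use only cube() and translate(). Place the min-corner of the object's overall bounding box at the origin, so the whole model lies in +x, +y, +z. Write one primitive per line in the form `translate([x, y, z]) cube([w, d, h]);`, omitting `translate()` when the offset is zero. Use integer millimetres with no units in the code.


cube([37, 41, 1703]);
translate([383, 0, 0]) cube([37, 41, 1703]);
translate([37, 0, 222]) cube([346, 41, 29]);
translate([37, 0, 472]) cube([346, 41, 29]);
translate([37, 0, 722]) cube([346, 41, 29]);
translate([37, 0, 972]) cube([346, 41, 29]);
translate([37, 0, 1222]) cube([346, 41, 29]);
translate([37, 0, 1472]) cube([346, 41, 29]);


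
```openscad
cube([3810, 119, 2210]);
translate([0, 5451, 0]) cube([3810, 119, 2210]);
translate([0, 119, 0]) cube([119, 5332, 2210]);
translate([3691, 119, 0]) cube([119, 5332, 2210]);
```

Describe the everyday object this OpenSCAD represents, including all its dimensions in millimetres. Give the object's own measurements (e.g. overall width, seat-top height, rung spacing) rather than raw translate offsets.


The wall frame of a small rectangular building: four walls, each 2210 mm tall and 119 mm thick, enclosing a footprint 3810 mm (x) by 5570 mm (y) outside-to-outside, with no floor or roof. The front and back walls (the −y and +y sides) span the full width; the two side walls fit between them.


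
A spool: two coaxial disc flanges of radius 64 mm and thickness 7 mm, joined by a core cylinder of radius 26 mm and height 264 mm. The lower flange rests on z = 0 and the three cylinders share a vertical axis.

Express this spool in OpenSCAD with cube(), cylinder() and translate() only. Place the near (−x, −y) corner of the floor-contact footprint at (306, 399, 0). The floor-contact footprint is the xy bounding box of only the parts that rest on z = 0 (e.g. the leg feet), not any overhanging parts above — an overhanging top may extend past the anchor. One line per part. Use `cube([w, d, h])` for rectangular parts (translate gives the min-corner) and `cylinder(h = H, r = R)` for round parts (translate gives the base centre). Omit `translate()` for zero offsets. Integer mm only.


translate([370, 463, 0]) cylinder(h = 7, r = 64);
translate([370, 463, 7]) cylinder(h = 264, r = 26);
translate([370, 463, 271]) cylinder(h = 7, r = 64);


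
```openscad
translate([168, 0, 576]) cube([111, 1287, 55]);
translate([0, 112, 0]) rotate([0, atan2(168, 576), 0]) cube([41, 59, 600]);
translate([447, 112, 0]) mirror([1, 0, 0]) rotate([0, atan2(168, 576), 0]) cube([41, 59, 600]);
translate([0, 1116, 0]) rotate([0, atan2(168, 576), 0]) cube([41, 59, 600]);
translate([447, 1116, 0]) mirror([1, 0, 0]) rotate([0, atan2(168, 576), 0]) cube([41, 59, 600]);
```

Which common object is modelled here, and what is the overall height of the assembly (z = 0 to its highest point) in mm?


A sawhorse. The overall height is 631 mm.

A beam across two mirrored pairs of raked legs — a sawhorse. The beam's underside is at z = 576 (matching the legs' vertical rise in atan2(168, 576)) and the beam is 55 mm tall, so its top is at 576 + 55 = 631 mm. The raked legs top out at the beam's underside, so that is the highest point.


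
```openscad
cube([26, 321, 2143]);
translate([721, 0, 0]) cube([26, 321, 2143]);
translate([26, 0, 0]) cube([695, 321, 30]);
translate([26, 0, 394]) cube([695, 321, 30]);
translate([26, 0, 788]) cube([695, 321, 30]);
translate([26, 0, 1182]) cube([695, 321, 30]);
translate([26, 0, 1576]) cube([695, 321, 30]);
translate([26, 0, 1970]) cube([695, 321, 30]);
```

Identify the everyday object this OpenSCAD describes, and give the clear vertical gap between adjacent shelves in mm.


A bookshelf. The clear shelf gap is 364 mm.

Two tall side panels with 6 horizontal boards between them — a bookshelf. The first two shelf undersides are at z = 0 and z = 394; with shelf thickness 30, the clear gap is 394 − 0 − 30 = 364 mm.


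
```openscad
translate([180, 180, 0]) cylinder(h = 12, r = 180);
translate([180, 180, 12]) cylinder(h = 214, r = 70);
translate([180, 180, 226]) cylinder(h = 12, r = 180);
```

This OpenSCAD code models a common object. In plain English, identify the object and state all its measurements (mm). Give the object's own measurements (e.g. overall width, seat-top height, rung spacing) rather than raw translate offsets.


A spool: two coaxial disc flanges of radius 180 mm and thickness 12 mm, joined by a core cylinder of radius 70 mm and height 214 mm. The lower flange rests on z = 0 and the three cylinders share a vertical axis.


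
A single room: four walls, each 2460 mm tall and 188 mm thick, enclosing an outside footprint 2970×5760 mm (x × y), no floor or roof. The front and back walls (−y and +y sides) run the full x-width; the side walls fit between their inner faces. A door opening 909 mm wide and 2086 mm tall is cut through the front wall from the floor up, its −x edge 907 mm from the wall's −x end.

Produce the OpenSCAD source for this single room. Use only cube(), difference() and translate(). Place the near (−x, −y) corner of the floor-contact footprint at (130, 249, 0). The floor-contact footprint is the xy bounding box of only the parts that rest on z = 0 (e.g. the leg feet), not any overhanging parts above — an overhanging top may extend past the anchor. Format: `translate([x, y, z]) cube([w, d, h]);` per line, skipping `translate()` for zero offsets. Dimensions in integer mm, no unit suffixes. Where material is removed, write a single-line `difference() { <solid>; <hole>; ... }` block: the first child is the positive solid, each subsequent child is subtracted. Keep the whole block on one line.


difference() { translate([130, 249, 0]) cube([2970, 188, 2460]); translate([1037, 249, 0]) cube([909, 188, 2086]); }
translate([130, 5821, 0]) cube([2970, 188, 2460]);
translate([130, 437, 0]) cube([188, 5384, 2460]);
translate([2912, 437, 0]) cube([188, 5384, 2460]);


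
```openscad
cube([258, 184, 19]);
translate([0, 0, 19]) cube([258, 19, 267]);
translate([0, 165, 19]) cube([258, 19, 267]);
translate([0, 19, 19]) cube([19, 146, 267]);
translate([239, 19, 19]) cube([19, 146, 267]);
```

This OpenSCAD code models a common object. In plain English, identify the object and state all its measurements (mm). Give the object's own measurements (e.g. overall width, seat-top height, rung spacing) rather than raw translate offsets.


An open-topped rectangular box: outside dimensions 258×184×286 mm, with a uniform wall and base thickness of 19 mm. The base is a full 258×184 slab on the floor; four walls sit on top of the base. The front and back walls (the −y and +y sides) span the full width; the two side walls fit between them.


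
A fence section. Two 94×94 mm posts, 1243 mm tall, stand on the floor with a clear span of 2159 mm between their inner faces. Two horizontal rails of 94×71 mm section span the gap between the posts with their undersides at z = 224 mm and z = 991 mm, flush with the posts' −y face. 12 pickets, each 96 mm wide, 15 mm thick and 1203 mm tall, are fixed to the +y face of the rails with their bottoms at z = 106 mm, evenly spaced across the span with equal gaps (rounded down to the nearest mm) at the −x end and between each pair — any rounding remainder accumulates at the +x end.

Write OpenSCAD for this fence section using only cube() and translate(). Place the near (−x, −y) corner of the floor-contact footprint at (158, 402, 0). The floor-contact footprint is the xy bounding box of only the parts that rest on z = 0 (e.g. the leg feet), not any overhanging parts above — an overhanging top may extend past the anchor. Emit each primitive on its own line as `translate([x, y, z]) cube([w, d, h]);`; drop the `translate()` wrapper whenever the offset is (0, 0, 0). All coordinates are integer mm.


translate([158, 402, 0]) cube([94, 94, 1243]);
translate([2411, 402, 0]) cube([94, 94, 1243]);
translate([252, 402, 224]) cube([2159, 94, 71]);
translate([252, 402, 991]) cube([2159, 94, 71]);
translate([329, 496, 106]) cube([96, 15, 1203]);
translate([502, 496, 106]) cube([96, 15, 1203]);
translate([675, 496, 106]) cube([96, 15, 1203]);
translate([848, 496, 106]) cube([96, 15, 1203]);
translate([1021, 496, 106]) cube([96, 15, 1203]);
translate([1194, 496, 106]) cube([96, 15, 1203]);
translate([1367, 496, 106]) cube([96, 15, 1203]);
translate([1540, 496, 106]) cube([96, 15, 1203]);
translate([1713, 496, 106]) cube([96, 15, 1203]);
translate([1886, 496, 106]) cube([96, 15, 1203]);
translate([2059, 496, 106]) cube([96, 15, 1203]);
translate([2232, 496, 106]) cube([96, 15, 1203]);


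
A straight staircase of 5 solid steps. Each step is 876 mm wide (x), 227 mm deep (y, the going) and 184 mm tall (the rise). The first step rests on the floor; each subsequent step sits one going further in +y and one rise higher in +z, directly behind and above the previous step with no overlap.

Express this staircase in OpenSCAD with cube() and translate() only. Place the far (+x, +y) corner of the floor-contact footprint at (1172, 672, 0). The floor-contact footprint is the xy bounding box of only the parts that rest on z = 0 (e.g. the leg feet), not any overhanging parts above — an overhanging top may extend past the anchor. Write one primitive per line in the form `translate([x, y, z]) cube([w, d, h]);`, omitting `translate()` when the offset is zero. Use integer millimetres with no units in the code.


translate([296, 445, 0]) cube([876, 227, 184]);
translate([296, 672, 184]) cube([876, 227, 184]);
translate([296, 899, 368]) cube([876, 227, 184]);
translate([296, 1126, 552]) cube([876, 227, 184]);
translate([296, 1353, 736]) cube([876, 227, 184]);


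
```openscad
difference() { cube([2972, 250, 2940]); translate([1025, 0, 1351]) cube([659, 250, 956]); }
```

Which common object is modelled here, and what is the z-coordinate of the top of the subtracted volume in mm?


A wall with a window opening. The window head height is 2307 mm.

A wall with a rectangular opening subtracted — a window. Sill at z = 1351, opening 956 mm tall, so the head is at 1351 + 956 = 2307 mm.


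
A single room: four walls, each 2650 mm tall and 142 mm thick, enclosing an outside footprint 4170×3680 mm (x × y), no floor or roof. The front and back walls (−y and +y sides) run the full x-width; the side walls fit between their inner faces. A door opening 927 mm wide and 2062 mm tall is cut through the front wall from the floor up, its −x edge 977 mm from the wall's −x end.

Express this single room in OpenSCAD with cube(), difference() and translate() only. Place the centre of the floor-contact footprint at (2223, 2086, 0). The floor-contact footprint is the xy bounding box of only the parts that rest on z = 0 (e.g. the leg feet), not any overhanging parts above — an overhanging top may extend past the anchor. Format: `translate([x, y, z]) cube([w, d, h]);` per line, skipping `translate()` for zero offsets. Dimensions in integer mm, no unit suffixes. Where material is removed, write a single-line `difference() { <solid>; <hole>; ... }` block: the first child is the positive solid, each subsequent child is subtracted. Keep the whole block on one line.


difference() { translate([138, 246, 0]) cube([4170, 142, 2650]); translate([1115, 246, 0]) cube([927, 142, 2062]); }
translate([138, 3784, 0]) cube([4170, 142, 2650]);
translate([138, 388, 0]) cube([142, 3396, 2650]);
translate([4166, 388, 0]) cube([142, 3396, 2650]);


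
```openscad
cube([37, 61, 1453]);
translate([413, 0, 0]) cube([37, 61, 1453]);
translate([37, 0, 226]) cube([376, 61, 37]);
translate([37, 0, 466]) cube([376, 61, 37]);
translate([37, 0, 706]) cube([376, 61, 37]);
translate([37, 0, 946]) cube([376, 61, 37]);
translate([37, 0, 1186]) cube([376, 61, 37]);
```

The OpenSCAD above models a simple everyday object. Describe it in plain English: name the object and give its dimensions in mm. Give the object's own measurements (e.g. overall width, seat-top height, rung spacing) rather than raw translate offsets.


A straight ladder. Two 37×61 mm vertical rails, 1453 mm tall, stand 450 mm apart (outside-to-outside) with their front faces coplanar on the −y side. 5 rungs, each 61 mm deep and 37 mm tall, span between the inner faces of the rails, front faces flush with the rails. The lowest rung's underside is at z = 226 mm and rungs are spaced 240 mm apart (underside to underside).


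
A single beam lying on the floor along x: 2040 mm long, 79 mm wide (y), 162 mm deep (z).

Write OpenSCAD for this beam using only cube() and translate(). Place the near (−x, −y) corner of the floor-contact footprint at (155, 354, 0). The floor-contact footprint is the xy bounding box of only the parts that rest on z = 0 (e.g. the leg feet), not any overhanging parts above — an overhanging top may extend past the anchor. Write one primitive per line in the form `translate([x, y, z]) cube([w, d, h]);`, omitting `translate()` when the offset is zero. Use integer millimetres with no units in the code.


translate([155, 354, 0]) cube([2040, 79, 162]);


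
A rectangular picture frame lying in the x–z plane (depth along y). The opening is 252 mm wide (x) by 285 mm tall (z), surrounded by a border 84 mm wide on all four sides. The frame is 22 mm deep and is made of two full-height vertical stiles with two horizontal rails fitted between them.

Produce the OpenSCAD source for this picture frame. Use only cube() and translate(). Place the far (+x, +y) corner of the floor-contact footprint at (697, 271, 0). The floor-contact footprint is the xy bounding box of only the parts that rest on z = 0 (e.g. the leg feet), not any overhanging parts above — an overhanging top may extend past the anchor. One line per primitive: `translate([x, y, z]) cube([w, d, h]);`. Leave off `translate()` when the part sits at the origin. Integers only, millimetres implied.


translate([277, 249, 0]) cube([84, 22, 453]);
translate([613, 249, 0]) cube([84, 22, 453]);
translate([361, 249, 0]) cube([252, 22, 84]);
translate([361, 249, 369]) cube([252, 22, 84]);


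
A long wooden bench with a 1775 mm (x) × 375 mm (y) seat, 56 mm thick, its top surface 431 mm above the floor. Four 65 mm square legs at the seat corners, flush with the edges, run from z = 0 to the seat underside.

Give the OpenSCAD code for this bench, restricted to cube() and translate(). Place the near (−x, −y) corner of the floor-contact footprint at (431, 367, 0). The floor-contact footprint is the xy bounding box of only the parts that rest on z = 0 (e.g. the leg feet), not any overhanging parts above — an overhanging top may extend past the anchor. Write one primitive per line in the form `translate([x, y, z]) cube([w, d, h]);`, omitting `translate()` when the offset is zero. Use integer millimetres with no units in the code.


// leg_h = 431 − 56 = 375
translate([431, 367, 375]) cube([1775, 375, 56]);
translate([431, 367, 0]) cube([65, 65, 375]);
translate([431, 677, 0]) cube([65, 65, 375]);
translate([2141, 367, 0]) cube([65, 65, 375]);
translate([2141, 677, 0]) cube([65, 65, 375]);


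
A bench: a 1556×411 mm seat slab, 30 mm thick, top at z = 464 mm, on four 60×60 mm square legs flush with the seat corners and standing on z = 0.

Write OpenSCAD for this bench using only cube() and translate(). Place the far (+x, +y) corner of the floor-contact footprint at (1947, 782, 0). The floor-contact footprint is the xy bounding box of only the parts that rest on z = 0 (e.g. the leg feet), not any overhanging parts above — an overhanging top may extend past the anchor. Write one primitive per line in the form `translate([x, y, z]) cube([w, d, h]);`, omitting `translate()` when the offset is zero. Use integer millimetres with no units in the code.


translate([391, 371, 434]) cube([1556, 411, 30]);
translate([391, 371, 0]) cube([60, 60, 434]);
translate([391, 722, 0]) cube([60, 60, 434]);
translate([1887, 371, 0]) cube([60, 60, 434]);
translate([1887, 722, 0]) cube([60, 60, 434]);


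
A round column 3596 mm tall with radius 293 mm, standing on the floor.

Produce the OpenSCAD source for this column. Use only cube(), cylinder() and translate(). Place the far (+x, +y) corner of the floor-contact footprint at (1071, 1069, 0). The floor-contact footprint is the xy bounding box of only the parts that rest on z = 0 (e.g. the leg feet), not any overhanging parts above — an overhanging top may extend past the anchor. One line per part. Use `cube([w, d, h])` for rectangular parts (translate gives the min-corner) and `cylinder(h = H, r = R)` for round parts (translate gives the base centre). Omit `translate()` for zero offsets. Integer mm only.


translate([778, 776, 0]) cylinder(h = 3596, r = 293);


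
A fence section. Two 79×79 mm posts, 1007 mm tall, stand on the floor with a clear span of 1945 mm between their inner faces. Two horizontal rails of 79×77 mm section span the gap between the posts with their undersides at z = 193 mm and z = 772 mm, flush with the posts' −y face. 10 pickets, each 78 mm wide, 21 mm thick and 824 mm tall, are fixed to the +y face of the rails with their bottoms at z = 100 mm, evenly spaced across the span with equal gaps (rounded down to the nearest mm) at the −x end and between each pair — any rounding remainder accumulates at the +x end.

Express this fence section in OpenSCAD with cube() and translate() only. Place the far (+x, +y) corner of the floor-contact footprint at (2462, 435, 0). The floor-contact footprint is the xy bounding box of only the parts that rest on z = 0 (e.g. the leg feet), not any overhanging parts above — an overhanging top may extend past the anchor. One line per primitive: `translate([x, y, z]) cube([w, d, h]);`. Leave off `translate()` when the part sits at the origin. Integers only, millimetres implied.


translate([359, 356, 0]) cube([79, 79, 1007]);
translate([2383, 356, 0]) cube([79, 79, 1007]);
translate([438, 356, 193]) cube([1945, 79, 77]);
translate([438, 356, 772]) cube([1945, 79, 77]);
translate([543, 435, 100]) cube([78, 21, 824]);
translate([726, 435, 100]) cube([78, 21, 824]);
translate([909, 435, 100]) cube([78, 21, 824]);
translate([1092, 435, 100]) cube([78, 21, 824]);
translate([1275, 435, 100]) cube([78, 21, 824]);
translate([1458, 435, 100]) cube([78, 21, 824]);
translate([1641, 435, 100]) cube([78, 21, 824]);
translate([1824, 435, 100]) cube([78, 21, 824]);
translate([2007, 435, 100]) cube([78, 21, 824]);
translate([2190, 435, 100]) cube([78, 21, 824]);


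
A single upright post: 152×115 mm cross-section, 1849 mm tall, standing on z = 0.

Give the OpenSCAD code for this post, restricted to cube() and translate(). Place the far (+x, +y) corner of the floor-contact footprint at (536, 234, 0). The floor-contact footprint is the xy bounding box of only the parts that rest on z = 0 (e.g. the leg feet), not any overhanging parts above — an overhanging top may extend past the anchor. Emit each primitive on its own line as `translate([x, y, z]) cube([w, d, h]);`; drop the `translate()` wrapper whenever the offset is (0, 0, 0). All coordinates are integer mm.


translate([384, 119, 0]) cube([152, 115, 1849]);


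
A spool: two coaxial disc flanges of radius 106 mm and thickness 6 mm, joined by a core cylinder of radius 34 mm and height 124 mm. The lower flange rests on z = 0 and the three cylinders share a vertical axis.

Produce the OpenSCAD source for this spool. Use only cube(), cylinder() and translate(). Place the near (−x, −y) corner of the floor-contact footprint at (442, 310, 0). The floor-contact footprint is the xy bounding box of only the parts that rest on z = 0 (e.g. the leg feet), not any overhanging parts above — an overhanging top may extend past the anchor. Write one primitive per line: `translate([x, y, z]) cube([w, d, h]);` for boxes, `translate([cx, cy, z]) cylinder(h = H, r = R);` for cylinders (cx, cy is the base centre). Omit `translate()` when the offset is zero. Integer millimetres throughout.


translate([548, 416, 0]) cylinder(h = 6, r = 106);
translate([548, 416, 6]) cylinder(h = 124, r = 34);
translate([548, 416, 130]) cylinder(h = 6, r = 106);


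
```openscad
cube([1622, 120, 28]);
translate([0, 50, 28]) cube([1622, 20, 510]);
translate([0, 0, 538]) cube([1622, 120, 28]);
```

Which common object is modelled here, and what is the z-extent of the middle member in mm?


An I-beam. The web height is 510 mm.

Two wide flanges with a thin centred web — an I-beam. Overall 566 mm minus two 28 mm flanges gives a web of 566 − 2·28 = 510 mm.


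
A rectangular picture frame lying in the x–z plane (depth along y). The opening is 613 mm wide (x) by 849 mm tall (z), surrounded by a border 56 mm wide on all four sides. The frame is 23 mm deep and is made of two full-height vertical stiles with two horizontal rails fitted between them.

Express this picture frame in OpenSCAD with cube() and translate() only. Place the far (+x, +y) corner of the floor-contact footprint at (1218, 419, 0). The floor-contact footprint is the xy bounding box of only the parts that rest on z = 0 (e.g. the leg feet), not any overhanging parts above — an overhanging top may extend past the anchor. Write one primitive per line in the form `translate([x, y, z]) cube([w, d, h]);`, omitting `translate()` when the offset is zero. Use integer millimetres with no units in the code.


translate([493, 396, 0]) cube([56, 23, 961]);
translate([1162, 396, 0]) cube([56, 23, 961]);
translate([549, 396, 0]) cube([613, 23, 56]);
translate([549, 396, 905]) cube([613, 23, 56]);


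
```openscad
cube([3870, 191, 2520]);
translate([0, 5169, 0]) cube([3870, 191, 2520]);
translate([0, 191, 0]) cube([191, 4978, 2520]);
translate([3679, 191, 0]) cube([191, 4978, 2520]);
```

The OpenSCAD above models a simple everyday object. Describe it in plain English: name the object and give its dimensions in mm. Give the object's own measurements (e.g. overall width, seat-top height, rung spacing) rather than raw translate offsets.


The wall frame of a small rectangular building: four walls, each 2520 mm tall and 191 mm thick, enclosing a footprint 3870 mm (x) by 5360 mm (y) outside-to-outside, with no floor or roof. The front and back walls (the −y and +y sides) span the full width; the two side walls fit between them.


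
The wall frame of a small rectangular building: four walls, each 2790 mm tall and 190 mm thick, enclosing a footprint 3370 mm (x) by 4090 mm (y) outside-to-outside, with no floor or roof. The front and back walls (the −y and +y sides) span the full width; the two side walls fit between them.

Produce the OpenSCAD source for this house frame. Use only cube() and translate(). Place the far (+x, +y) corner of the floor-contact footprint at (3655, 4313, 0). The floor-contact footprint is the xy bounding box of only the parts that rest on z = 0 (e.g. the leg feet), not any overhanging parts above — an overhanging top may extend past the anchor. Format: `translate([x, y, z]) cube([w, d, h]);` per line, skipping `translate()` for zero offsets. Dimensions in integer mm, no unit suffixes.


translate([285, 223, 0]) cube([3370, 190, 2790]);
translate([285, 4123, 0]) cube([3370, 190, 2790]);
translate([285, 413, 0]) cube([190, 3710, 2790]);
translate([3465, 413, 0]) cube([190, 3710, 2790]);


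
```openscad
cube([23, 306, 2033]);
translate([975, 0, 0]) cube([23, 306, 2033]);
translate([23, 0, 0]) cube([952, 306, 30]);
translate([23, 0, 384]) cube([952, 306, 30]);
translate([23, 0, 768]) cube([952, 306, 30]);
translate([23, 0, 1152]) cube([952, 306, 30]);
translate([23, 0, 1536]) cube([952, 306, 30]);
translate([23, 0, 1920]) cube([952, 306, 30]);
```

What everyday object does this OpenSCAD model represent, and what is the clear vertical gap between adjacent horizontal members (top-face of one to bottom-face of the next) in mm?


A bookshelf. The clear shelf gap is 354 mm.

Two tall side panels with 6 horizontal boards between them — a bookshelf. The first two shelf undersides are at z = 0 and z = 384; with shelf thickness 30, the clear gap is 384 − 0 − 30 = 354 mm.


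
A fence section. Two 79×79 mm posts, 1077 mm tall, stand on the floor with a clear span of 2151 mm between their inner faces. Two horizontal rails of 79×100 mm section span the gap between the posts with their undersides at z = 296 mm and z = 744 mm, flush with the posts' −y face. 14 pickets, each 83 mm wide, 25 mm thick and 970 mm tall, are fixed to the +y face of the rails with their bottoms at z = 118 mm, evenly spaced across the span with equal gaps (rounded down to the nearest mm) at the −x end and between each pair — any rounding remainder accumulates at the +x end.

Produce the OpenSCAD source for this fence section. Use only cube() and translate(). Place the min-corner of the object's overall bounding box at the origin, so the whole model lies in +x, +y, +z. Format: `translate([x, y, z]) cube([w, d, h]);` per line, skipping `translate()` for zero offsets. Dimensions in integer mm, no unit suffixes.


cube([79, 79, 1077]);
translate([2230, 0, 0]) cube([79, 79, 1077]);
translate([79, 0, 296]) cube([2151, 79, 100]);
translate([79, 0, 744]) cube([2151, 79, 100]);
translate([144, 79, 118]) cube([83, 25, 970]);
translate([292, 79, 118]) cube([83, 25, 970]);
translate([440, 79, 118]) cube([83, 25, 970]);
translate([588, 79, 118]) cube([83, 25, 970]);
translate([736, 79, 118]) cube([83, 25, 970]);
translate([884, 79, 118]) cube([83, 25, 970]);
translate([1032, 79, 118]) cube([83, 25, 970]);
translate([1180, 79, 118]) cube([83, 25, 970]);
translate([1328, 79, 118]) cube([83, 25, 970]);
translate([1476, 79, 118]) cube([83, 25, 970]);
translate([1624, 79, 118]) cube([83, 25, 970]);
translate([1772, 79, 118]) cube([83, 25, 970]);
translate([1920, 79, 118]) cube([83, 25, 970]);
translate([2068, 79, 118]) cube([83, 25, 970]);


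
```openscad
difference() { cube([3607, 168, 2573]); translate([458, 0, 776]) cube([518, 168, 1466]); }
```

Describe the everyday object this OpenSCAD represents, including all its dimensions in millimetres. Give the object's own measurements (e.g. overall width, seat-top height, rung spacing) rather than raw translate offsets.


A wall 3607 mm long (x), 168 mm thick (y), 2573 mm tall, with a rectangular window opening cut through it. The opening is 518 mm wide and 1466 mm tall; its sill is at z = 776 mm and its near (−x) edge is 458 mm from the wall's −x end. The opening passes through the full wall thickness.


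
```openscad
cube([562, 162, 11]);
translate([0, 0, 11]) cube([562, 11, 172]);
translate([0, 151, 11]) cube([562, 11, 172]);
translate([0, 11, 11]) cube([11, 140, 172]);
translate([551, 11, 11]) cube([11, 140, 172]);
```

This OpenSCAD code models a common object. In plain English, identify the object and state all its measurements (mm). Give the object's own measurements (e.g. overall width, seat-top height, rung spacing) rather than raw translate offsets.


An open-topped rectangular box: outside dimensions 562×162×183 mm, with a uniform wall and base thickness of 11 mm. The base is a full 562×162 slab on the floor; four walls sit on top of the base. The front and back walls (the −y and +y sides) span the full width; the two side walls fit between them.


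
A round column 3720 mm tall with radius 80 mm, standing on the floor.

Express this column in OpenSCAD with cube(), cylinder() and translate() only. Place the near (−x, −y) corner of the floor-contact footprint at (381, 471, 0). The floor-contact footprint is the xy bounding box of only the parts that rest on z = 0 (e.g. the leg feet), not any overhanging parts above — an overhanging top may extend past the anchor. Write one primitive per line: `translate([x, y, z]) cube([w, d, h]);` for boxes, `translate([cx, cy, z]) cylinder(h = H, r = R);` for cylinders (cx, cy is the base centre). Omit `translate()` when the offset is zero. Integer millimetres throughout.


translate([461, 551, 0]) cylinder(h = 3720, r = 80);


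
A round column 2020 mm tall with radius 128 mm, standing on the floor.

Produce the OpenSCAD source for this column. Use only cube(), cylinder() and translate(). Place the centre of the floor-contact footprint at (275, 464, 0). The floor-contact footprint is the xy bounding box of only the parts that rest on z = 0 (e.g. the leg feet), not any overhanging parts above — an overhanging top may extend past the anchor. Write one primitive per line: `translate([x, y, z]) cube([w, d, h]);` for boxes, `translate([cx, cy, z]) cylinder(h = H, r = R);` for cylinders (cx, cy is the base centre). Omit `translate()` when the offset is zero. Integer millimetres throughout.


translate([275, 464, 0]) cylinder(h = 2020, r = 128);


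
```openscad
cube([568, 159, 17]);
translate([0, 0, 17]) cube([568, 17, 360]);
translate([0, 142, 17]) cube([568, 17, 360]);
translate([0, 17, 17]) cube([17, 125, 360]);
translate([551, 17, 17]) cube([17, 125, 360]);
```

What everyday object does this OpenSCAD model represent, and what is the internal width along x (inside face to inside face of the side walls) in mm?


An open box. The internal width is 534 mm.

A 568×159 base slab with four walls standing on it — an open box. The base is 568 mm wide and the walls are 17 mm thick, so the internal width is 568 − 2 × 17 = 534 mm.


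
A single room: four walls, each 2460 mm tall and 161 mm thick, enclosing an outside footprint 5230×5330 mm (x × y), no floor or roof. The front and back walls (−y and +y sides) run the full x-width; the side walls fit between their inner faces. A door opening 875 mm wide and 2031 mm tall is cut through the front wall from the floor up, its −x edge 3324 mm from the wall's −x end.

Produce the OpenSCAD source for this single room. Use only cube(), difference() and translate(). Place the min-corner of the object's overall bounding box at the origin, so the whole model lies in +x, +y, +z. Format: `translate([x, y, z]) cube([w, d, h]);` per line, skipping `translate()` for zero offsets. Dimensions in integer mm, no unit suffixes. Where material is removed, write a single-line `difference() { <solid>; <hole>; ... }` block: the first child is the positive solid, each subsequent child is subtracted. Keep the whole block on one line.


difference() { cube([5230, 161, 2460]); translate([3324, 0, 0]) cube([875, 161, 2031]); }
translate([0, 5169, 0]) cube([5230, 161, 2460]);
translate([0, 161, 0]) cube([161, 5008, 2460]);
translate([5069, 161, 0]) cube([161, 5008, 2460]);


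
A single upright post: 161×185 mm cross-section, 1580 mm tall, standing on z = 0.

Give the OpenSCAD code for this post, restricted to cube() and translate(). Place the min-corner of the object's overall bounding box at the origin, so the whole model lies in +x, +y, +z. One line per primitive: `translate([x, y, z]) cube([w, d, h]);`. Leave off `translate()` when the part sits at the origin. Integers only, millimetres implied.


cube([161, 185, 1580]);


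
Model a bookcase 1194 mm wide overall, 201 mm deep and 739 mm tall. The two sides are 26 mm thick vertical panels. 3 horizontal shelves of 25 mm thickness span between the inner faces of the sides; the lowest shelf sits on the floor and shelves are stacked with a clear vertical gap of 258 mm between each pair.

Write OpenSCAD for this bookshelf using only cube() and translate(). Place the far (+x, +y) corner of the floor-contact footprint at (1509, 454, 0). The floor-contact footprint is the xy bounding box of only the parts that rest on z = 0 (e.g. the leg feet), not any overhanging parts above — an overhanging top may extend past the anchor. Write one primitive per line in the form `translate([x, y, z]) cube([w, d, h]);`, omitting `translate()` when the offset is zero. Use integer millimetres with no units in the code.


translate([315, 253, 0]) cube([26, 201, 739]);
translate([1483, 253, 0]) cube([26, 201, 739]);
translate([341, 253, 0]) cube([1142, 201, 25]);
translate([341, 253, 283]) cube([1142, 201, 25]);
translate([341, 253, 566]) cube([1142, 201, 25]);


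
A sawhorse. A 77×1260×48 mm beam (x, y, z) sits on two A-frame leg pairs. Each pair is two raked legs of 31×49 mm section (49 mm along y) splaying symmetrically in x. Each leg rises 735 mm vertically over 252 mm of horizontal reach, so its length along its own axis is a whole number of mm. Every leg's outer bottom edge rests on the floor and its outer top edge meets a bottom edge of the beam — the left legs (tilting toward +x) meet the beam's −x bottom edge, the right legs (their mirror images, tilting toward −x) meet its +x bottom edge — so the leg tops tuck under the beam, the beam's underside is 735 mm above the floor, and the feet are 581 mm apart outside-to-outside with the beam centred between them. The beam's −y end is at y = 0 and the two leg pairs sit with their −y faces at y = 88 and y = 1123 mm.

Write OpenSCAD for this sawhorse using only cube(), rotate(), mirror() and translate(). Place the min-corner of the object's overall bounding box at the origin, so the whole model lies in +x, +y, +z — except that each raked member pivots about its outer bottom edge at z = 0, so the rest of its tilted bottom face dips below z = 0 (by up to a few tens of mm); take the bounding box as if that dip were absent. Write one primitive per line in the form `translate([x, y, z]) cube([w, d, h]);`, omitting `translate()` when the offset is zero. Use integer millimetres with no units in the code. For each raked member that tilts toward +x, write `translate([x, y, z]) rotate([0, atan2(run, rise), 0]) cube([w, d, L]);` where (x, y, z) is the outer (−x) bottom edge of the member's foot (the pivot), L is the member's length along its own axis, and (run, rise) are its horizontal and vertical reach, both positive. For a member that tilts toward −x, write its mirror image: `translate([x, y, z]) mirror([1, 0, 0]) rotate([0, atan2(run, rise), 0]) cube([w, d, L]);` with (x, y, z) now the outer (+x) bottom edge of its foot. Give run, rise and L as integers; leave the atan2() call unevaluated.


translate([252, 0, 735]) cube([77, 1260, 48]);
translate([0, 88, 0]) rotate([0, atan2(252, 735), 0]) cube([31, 49, 777]);
translate([581, 88, 0]) mirror([1, 0, 0]) rotate([0, atan2(252, 735), 0]) cube([31, 49, 777]);
translate([0, 1123, 0]) rotate([0, atan2(252, 735), 0]) cube([31, 49, 777]);
translate([581, 1123, 0]) mirror([1, 0, 0]) rotate([0, atan2(252, 735), 0]) cube([31, 49, 777]);


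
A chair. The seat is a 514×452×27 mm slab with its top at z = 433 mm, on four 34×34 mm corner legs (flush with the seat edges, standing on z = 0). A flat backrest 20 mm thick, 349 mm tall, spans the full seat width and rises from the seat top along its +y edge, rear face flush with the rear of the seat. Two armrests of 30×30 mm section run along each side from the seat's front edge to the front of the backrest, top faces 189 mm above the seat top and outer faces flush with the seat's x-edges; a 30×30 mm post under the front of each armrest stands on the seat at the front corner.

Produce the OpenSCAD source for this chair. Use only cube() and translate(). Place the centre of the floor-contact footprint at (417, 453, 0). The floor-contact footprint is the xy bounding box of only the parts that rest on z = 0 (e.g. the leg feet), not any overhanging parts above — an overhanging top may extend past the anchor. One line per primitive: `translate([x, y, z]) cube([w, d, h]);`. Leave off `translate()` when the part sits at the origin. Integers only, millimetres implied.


translate([160, 227, 406]) cube([514, 452, 27]);
translate([160, 227, 0]) cube([34, 34, 406]);
translate([640, 227, 0]) cube([34, 34, 406]);
translate([160, 645, 0]) cube([34, 34, 406]);
translate([640, 645, 0]) cube([34, 34, 406]);
translate([160, 659, 433]) cube([514, 20, 349]);
translate([160, 227, 592]) cube([30, 432, 30]);
translate([644, 227, 592]) cube([30, 432, 30]);
translate([160, 227, 433]) cube([30, 30, 159]);
translate([644, 227, 433]) cube([30, 30, 159]);


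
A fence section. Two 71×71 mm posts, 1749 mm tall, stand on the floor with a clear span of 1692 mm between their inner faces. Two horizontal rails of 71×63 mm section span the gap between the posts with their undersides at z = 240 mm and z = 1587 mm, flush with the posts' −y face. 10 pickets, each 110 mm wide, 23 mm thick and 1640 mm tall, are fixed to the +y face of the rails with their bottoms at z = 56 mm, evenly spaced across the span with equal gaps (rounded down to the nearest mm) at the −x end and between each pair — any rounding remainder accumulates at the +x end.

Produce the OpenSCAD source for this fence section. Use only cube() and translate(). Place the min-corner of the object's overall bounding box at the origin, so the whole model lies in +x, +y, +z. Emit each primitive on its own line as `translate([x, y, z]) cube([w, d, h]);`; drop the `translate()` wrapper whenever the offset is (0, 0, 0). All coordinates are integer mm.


cube([71, 71, 1749]);
translate([1763, 0, 0]) cube([71, 71, 1749]);
translate([71, 0, 240]) cube([1692, 71, 63]);
translate([71, 0, 1587]) cube([1692, 71, 63]);
translate([124, 71, 56]) cube([110, 23, 1640]);
translate([287, 71, 56]) cube([110, 23, 1640]);
translate([450, 71, 56]) cube([110, 23, 1640]);
translate([613, 71, 56]) cube([110, 23, 1640]);
translate([776, 71, 56]) cube([110, 23, 1640]);
translate([939, 71, 56]) cube([110, 23, 1640]);
translate([1102, 71, 56]) cube([110, 23, 1640]);
translate([1265, 71, 56]) cube([110, 23, 1640]);
translate([1428, 71, 56]) cube([110, 23, 1640]);
translate([1591, 71, 56]) cube([110, 23, 1640]);


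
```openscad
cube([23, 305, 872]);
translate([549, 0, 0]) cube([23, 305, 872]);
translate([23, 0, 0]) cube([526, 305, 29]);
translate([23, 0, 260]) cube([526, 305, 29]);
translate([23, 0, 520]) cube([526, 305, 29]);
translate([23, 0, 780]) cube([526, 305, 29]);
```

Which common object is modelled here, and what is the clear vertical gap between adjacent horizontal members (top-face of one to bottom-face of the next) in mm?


A bookshelf. The clear shelf gap is 231 mm.

Two tall side panels with 4 horizontal boards between them — a bookshelf. The first two shelf undersides are at z = 0 and z = 260; with shelf thickness 29, the clear gap is 260 − 0 − 29 = 231 mm.


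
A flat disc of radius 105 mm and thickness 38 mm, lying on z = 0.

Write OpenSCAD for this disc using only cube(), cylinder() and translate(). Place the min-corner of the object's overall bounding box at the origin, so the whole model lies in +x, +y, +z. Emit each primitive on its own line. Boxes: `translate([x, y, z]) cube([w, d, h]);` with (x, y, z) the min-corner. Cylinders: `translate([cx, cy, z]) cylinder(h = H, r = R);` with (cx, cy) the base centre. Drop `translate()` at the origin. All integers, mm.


translate([105, 105, 0]) cylinder(h = 38, r = 105);


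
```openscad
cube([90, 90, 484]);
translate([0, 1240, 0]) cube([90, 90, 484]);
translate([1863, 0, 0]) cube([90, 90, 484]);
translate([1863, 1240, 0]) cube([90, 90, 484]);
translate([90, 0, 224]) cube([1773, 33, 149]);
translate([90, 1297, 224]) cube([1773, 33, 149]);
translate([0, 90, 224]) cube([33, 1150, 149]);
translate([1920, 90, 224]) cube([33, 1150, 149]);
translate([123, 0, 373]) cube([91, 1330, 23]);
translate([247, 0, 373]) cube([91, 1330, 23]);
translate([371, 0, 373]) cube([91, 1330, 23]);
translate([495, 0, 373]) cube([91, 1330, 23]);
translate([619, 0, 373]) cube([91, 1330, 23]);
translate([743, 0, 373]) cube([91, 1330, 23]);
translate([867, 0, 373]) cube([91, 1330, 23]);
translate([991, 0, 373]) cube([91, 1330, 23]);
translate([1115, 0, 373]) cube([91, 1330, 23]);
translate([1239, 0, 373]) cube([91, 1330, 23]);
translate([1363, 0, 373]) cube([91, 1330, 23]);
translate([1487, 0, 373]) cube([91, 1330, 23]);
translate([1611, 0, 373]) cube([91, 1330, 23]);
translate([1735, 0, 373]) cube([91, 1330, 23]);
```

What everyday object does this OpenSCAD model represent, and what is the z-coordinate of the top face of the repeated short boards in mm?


A bed frame. The slat-top height is 396 mm.

Four posts, four rails, and a row of slats — a bed frame. Slats sit on the rails at z = 224 + 149 = 373; with slat thickness 23, the top is 396 mm.
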